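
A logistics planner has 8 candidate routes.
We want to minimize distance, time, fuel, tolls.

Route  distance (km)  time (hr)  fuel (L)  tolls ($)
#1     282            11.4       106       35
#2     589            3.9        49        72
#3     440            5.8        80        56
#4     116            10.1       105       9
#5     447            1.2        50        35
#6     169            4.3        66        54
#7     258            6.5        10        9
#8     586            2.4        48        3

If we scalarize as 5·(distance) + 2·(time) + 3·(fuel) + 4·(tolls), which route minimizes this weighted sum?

#1: 5·282 + 2·11.4 + 3·106 + 4·35 = 1890.8
#2: 5·589 + 2·3.9 + 3·49 + 4·72 = 3387.8
#3: 5·440 + 2·5.8 + 3·80 + 4·56 = 2675.6
#4: 5·116 + 2·10.1 + 3·105 + 4·9 = 951.2
#5: 5·447 + 2·1.2 + 3·50 + 4·35 = 2527.4
#6: 5·169 + 2·4.3 + 3·66 + 4·54 = 1267.6
#7: 5·258 + 2·6.5 + 3·10 + 4·9 = 1369.0
#8: 5·586 + 2·2.4 + 3·48 + 4·3 = 3090.8
Lowest: #4 at 951.2.

#4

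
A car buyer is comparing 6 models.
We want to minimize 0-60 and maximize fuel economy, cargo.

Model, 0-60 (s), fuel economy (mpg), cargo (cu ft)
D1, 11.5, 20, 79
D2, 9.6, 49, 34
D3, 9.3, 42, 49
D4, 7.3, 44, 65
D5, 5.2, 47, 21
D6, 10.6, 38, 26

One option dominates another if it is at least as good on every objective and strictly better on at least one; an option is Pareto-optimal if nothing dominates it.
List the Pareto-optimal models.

D1: not dominated (best cargo).
D2: not dominated (best fuel economy).
D3: dominated by D4 (0-60 7.3≤9.3, fuel economy 44≥42, cargo 65≥49).
D4: not dominated.
D5: not dominated (best 0-60).
D6: dominated by D2 (0-60 9.6≤10.6, fuel economy 49≥38, cargo 34≥26).

D1, D2, D4, D5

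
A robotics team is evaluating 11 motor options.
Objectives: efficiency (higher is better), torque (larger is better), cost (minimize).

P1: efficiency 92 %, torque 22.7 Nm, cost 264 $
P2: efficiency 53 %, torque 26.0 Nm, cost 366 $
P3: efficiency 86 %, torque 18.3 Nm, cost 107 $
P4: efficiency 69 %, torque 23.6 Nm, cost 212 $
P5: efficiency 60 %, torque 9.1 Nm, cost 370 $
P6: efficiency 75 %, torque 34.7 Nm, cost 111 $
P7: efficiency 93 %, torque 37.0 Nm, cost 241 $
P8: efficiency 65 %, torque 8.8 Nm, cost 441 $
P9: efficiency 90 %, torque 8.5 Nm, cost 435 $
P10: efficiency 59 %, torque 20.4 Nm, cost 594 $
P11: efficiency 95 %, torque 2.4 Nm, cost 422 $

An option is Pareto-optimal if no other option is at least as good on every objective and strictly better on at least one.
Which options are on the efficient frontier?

P3, P6, P7, P11

P1: dominated by P7 (efficiency 93≥92, torque 37.0≥22.7, cost 241≤264).
P2: dominated by P6 (efficiency 75≥53, torque 34.7≥26.0, cost 111≤366).
P3: not dominated (best cost).
P4: dominated by P6 (efficiency 75≥69, torque 34.7≥23.6, cost 111≤212).
P5: dominated by P1 (efficiency 92≥60, torque 22.7≥9.1, cost 264≤370).
P6: not dominated.
P7: not dominated (best torque).
P8: dominated by P1 (efficiency 92≥65, torque 22.7≥8.8, cost 264≤441).
P9: dominated by P1 (efficiency 92≥90, torque 22.7≥8.5, cost 264≤435).
P10: dominated by P1 (efficiency 92≥59, torque 22.7≥20.4, cost 264≤594).
P11: not dominated (best efficiency).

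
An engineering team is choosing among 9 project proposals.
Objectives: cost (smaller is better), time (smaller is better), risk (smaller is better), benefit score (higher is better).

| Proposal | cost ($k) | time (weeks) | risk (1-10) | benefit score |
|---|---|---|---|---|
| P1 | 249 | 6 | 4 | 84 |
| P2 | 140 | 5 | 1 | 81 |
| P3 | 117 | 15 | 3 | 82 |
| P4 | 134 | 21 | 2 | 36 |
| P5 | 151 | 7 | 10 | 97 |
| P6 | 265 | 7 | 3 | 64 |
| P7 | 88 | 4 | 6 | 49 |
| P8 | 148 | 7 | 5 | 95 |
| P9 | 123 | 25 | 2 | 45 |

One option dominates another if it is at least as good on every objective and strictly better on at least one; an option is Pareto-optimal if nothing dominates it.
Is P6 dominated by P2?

Yes

P2 vs P6: cost 140≤265, time 5≤7, risk 1≤3, benefit score 81≥64 — P2 is at least as good on every objective with at least one strict improvement.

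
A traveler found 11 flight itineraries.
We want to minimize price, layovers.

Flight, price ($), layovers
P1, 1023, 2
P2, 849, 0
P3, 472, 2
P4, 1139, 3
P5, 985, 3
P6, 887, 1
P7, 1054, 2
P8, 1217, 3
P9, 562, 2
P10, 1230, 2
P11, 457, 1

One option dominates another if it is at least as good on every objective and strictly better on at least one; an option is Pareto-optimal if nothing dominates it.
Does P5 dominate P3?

No

P5 vs P3: P5 is worse on price (985 vs 472), so it does not dominate P3.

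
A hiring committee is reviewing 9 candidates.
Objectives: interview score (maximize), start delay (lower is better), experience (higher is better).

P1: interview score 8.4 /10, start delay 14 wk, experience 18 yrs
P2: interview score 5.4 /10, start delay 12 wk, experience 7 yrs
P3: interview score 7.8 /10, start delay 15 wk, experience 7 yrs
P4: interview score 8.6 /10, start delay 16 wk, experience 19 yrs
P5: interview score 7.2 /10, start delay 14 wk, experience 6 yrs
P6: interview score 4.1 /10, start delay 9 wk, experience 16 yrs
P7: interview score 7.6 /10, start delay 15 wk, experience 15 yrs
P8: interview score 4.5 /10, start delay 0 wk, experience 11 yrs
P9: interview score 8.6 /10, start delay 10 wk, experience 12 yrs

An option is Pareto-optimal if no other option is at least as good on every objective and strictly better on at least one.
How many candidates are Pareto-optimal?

P1: not dominated.
P2: dominated by P9 (interview score 8.6≥5.4, start delay 10≤12, experience 12≥7).
P3: dominated by P1 (interview score 8.4≥7.8, start delay 14≤15, experience 18≥7).
P4: not dominated (best experience).
P5: dominated by P1 (interview score 8.4≥7.2, start delay 14≤14, experience 18≥6).
P6: not dominated.
P7: dominated by P1 (interview score 8.4≥7.6, start delay 14≤15, experience 18≥15).
P8: not dominated (best start delay).
P9: not dominated.
Pareto-optimal: P1, P4, P6, P8, P9 → 5.

5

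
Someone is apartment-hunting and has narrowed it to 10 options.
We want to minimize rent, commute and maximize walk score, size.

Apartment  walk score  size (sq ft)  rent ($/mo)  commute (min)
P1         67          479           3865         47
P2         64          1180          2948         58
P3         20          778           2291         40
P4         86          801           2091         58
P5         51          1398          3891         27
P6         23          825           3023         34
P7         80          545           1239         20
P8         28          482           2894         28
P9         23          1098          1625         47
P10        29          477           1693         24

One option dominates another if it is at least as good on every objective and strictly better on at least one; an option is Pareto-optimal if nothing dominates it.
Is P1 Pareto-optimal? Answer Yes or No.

P7 vs P1: walk score 80≥67, size 545≥479, rent 1239≤3865, commute 20≤47 — P7 is at least as good on every objective and strictly better on at least one, so P7 dominates P1.

No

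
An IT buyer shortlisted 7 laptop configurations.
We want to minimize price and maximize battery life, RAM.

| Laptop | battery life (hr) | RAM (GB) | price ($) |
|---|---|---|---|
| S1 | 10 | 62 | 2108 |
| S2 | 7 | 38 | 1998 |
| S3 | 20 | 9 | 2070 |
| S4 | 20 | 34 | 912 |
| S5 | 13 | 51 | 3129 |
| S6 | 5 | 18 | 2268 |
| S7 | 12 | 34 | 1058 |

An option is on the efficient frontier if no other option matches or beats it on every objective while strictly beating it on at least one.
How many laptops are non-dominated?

4

S1: not dominated (best RAM).
S2: not dominated.
S3: dominated by S4 (battery life 20≥20, RAM 34≥9, price 912≤2070).
S4: not dominated (best price).
S5: not dominated.
S6: dominated by S1 (battery life 10≥5, RAM 62≥18, price 2108≤2268).
S7: dominated by S4 (battery life 20≥12, RAM 34≥34, price 912≤1058).
Pareto-optimal: S1, S2, S4, S5 → 4.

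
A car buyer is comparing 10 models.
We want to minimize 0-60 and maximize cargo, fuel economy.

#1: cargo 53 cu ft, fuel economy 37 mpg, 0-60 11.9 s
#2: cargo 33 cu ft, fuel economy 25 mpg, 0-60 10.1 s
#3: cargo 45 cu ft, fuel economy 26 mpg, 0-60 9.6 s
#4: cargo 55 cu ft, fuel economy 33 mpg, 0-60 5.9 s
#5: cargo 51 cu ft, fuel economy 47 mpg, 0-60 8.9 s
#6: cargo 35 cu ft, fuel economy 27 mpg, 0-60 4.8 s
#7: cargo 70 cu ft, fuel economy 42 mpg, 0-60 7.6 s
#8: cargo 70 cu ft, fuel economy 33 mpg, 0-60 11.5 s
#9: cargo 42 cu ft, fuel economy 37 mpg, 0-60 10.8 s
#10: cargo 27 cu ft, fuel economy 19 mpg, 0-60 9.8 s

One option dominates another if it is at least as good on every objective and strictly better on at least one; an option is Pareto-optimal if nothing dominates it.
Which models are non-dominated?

#4, #5, #6, #7

#1: dominated by #7 (cargo 70≥53, fuel economy 42≥37, 0-60 7.6≤11.9).
#2: dominated by #3 (cargo 45≥33, fuel economy 26≥25, 0-60 9.6≤10.1).
#3: dominated by #4 (cargo 55≥45, fuel economy 33≥26, 0-60 5.9≤9.6).
#4: not dominated.
#5: not dominated (best fuel economy).
#6: not dominated (best 0-60).
#7: not dominated.
#8: dominated by #7 (cargo 70≥70, fuel economy 42≥33, 0-60 7.6≤11.5).
#9: dominated by #5 (cargo 51≥42, fuel economy 47≥37, 0-60 8.9≤10.8).
#10: dominated by #3 (cargo 45≥27, fuel economy 26≥19, 0-60 9.6≤9.8).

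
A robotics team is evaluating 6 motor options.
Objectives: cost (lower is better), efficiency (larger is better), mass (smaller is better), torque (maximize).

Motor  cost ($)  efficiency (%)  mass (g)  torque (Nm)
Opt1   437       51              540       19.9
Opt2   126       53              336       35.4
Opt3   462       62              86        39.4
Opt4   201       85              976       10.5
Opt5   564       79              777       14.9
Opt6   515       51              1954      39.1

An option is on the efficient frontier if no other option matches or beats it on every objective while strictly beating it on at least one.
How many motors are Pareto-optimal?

4

Opt1: dominated by Opt2 (cost 126≤437, efficiency 53≥51, mass 336≤540, torque 35.4≥19.9).
Opt2: not dominated (best cost).
Opt3: not dominated (best mass).
Opt4: not dominated (best efficiency).
Opt5: not dominated.
Opt6: dominated by Opt3 (cost 462≤515, efficiency 62≥51, mass 86≤1954, torque 39.4≥39.1).
Pareto-optimal: Opt2, Opt3, Opt4, Opt5 → 4.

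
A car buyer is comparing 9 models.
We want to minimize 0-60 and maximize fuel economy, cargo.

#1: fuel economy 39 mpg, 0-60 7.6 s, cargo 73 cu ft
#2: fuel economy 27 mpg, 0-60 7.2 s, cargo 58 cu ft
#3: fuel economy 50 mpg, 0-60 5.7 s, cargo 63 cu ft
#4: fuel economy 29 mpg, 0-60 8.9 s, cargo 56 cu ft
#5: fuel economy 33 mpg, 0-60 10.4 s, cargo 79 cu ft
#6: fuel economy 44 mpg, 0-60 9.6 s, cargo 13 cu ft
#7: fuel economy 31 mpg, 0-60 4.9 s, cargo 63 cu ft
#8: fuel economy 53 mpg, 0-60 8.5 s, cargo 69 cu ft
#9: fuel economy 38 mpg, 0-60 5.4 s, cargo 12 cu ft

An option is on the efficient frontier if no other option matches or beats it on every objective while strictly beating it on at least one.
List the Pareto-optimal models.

#1, #3, #5, #7, #8, #9

#1: not dominated.
#2: dominated by #3 (fuel economy 50≥27, 0-60 5.7≤7.2, cargo 63≥58).
#3: not dominated.
#4: dominated by #1 (fuel economy 39≥29, 0-60 7.6≤8.9, cargo 73≥56).
#5: not dominated (best cargo).
#6: dominated by #3 (fuel economy 50≥44, 0-60 5.7≤9.6, cargo 63≥13).
#7: not dominated (best 0-60).
#8: not dominated (best fuel economy).
#9: not dominated.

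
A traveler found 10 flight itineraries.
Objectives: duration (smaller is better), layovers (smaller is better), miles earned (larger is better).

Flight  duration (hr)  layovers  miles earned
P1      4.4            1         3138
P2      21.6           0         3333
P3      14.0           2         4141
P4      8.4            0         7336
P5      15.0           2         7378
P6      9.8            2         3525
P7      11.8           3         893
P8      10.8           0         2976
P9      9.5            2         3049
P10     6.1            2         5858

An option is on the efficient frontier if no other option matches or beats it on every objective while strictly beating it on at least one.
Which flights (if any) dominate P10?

none

P1: worse on miles earned (3138 vs 5858).
P2: worse on duration (21.6 vs 6.1).
P3: worse on duration (14.0 vs 6.1).
P4: worse on duration (8.4 vs 6.1).
P5: worse on duration (15.0 vs 6.1).
P6: worse on duration (9.8 vs 6.1).
P7: worse on duration (11.8 vs 6.1).
P8: worse on duration (10.8 vs 6.1).
P9: worse on duration (9.5 vs 6.1).
No option dominates P10.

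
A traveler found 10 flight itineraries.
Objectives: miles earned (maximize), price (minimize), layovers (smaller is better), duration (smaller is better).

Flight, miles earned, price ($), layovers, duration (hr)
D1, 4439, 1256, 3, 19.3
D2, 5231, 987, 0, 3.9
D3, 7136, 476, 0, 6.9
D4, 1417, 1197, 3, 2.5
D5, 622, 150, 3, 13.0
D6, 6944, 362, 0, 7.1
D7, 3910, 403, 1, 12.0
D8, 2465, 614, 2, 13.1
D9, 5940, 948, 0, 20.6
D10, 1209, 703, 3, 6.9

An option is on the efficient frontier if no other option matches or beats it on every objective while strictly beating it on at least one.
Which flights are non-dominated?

D2, D3, D4, D5, D6

D1: dominated by D2 (miles earned 5231≥4439, price 987≤1256, layovers 0≤3, duration 3.9≤19.3).
D2: not dominated.
D3: not dominated (best miles earned).
D4: not dominated (best duration).
D5: not dominated (best price).
D6: not dominated.
D7: dominated by D6 (miles earned 6944≥3910, price 362≤403, layovers 0≤1, duration 7.1≤12.0).
D8: dominated by D3 (miles earned 7136≥2465, price 476≤614, layovers 0≤2, duration 6.9≤13.1).
D9: dominated by D3 (miles earned 7136≥5940, price 476≤948, layovers 0≤0, duration 6.9≤20.6).
D10: dominated by D3 (miles earned 7136≥1209, price 476≤703, layovers 0≤3, duration 6.9≤6.9).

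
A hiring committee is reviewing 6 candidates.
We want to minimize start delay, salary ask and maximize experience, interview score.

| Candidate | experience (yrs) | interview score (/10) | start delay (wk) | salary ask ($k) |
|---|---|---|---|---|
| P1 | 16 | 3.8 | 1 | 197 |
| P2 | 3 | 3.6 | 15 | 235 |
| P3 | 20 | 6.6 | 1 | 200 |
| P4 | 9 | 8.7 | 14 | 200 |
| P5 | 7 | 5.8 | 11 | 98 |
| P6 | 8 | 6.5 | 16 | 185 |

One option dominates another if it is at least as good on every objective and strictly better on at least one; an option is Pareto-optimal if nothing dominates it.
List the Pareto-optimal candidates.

P1, P3, P4, P5, P6

P1: not dominated.
P2: dominated by P1 (experience 16≥3, interview score 3.8≥3.6, start delay 1≤15, salary ask 197≤235).
P3: not dominated (best experience).
P4: not dominated (best interview score).
P5: not dominated (best salary ask).
P6: not dominated.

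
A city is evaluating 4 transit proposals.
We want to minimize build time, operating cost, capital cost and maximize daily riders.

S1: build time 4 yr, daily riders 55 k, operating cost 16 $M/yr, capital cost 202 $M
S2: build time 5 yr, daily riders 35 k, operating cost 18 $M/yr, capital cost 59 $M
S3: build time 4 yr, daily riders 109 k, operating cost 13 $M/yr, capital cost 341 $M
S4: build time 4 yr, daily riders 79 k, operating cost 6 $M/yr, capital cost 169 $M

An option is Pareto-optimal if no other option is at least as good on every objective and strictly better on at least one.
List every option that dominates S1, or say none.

S4: build time 4≤4, daily riders 79≥55, operating cost 6≤16, capital cost 169≤202 — dominates S1.
Others (S2, S3) are each worse than S1 on at least one objective.

S4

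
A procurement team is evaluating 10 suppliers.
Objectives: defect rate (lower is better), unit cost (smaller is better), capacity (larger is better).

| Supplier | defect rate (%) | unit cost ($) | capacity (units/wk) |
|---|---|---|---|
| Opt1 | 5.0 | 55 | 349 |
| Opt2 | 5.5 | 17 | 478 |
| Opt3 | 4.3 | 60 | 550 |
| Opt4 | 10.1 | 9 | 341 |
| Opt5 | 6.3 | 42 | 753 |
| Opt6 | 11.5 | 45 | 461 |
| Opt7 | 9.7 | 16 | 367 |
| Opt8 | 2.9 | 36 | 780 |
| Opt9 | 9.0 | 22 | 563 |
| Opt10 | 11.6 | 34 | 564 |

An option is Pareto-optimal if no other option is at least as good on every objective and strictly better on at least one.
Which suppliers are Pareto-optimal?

Opt2, Opt4, Opt7, Opt8, Opt9, Opt10

Opt1: dominated by Opt8 (defect rate 2.9≤5.0, unit cost 36≤55, capacity 780≥349).
Opt2: not dominated.
Opt3: dominated by Opt8 (defect rate 2.9≤4.3, unit cost 36≤60, capacity 780≥550).
Opt4: not dominated (best unit cost).
Opt5: dominated by Opt8 (defect rate 2.9≤6.3, unit cost 36≤42, capacity 780≥753).
Opt6: dominated by Opt2 (defect rate 5.5≤11.5, unit cost 17≤45, capacity 478≥461).
Opt7: not dominated.
Opt8: not dominated (best defect rate).
Opt9: not dominated.
Opt10: not dominated.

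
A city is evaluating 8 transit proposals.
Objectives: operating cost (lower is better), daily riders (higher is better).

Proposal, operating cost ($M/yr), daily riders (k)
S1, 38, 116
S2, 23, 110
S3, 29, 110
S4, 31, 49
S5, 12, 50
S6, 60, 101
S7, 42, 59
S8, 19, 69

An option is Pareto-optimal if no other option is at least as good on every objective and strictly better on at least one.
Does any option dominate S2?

S1: worse on operating cost (38 vs 23).
S3: worse on operating cost (29 vs 23).
S4: worse on operating cost (31 vs 23).
S5: worse on daily riders (50 vs 110).
S6: worse on operating cost (60 vs 23).
S7: worse on operating cost (42 vs 23).
S8: worse on daily riders (69 vs 110).
No option is at least as good as S2 on every objective and strictly better on one.

No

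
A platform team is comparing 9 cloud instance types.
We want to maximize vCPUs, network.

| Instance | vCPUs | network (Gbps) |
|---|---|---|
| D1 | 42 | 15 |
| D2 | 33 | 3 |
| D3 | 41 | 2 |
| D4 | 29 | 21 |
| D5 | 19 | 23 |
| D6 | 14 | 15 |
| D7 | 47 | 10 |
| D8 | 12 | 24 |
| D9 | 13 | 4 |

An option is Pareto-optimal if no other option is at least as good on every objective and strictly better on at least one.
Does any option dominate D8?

No

D1: worse on network (15 vs 24).
D2: worse on network (3 vs 24).
D3: worse on network (2 vs 24).
D4: worse on network (21 vs 24).
D5: worse on network (23 vs 24).
D6: worse on network (15 vs 24).
D7: worse on network (10 vs 24).
D9: worse on network (4 vs 24).
No option is at least as good as D8 on every objective and strictly better on one.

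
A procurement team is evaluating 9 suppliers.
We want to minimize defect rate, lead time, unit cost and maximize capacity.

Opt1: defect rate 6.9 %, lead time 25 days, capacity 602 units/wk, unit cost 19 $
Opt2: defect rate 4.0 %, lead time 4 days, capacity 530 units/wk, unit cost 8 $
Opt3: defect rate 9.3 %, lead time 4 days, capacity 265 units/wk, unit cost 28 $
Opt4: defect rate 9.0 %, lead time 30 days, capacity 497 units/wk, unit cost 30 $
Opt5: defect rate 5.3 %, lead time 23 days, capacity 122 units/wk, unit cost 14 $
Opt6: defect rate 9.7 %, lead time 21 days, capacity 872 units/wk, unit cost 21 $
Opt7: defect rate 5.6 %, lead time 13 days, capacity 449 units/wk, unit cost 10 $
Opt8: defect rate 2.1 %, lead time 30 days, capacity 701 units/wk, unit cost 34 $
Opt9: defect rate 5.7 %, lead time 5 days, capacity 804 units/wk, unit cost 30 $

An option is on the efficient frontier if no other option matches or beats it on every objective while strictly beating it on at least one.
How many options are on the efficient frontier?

Opt1: not dominated.
Opt2: not dominated (best unit cost).
Opt3: dominated by Opt2 (defect rate 4.0≤9.3, lead time 4≤4, capacity 530≥265, unit cost 8≤28).
Opt4: dominated by Opt1 (defect rate 6.9≤9.0, lead time 25≤30, capacity 602≥497, unit cost 19≤30).
Opt5: dominated by Opt2 (defect rate 4.0≤5.3, lead time 4≤23, capacity 530≥122, unit cost 8≤14).
Opt6: not dominated (best capacity).
Opt7: dominated by Opt2 (defect rate 4.0≤5.6, lead time 4≤13, capacity 530≥449, unit cost 8≤10).
Opt8: not dominated (best defect rate).
Opt9: not dominated.
Pareto-optimal: Opt1, Opt2, Opt6, Opt8, Opt9 → 5.

5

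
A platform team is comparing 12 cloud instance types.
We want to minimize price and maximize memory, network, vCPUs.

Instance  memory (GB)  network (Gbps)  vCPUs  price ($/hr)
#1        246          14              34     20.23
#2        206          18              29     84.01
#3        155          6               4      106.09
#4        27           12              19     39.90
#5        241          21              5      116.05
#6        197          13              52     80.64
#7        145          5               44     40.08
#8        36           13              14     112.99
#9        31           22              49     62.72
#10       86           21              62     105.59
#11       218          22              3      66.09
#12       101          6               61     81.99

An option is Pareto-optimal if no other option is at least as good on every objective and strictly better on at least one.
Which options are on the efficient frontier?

#1: not dominated (best memory).
#2: not dominated.
#3: dominated by #1 (memory 246≥155, network 14≥6, vCPUs 34≥4, price 20.23≤106.09).
#4: dominated by #1 (memory 246≥27, network 14≥12, vCPUs 34≥19, price 20.23≤39.90).
#5: not dominated.
#6: not dominated.
#7: not dominated.
#8: dominated by #1 (memory 246≥36, network 14≥13, vCPUs 34≥14, price 20.23≤112.99).
#9: not dominated.
#10: not dominated (best vCPUs).
#11: not dominated.
#12: not dominated.

#1, #2, #5, #6, #7, #9, #10, #11, #12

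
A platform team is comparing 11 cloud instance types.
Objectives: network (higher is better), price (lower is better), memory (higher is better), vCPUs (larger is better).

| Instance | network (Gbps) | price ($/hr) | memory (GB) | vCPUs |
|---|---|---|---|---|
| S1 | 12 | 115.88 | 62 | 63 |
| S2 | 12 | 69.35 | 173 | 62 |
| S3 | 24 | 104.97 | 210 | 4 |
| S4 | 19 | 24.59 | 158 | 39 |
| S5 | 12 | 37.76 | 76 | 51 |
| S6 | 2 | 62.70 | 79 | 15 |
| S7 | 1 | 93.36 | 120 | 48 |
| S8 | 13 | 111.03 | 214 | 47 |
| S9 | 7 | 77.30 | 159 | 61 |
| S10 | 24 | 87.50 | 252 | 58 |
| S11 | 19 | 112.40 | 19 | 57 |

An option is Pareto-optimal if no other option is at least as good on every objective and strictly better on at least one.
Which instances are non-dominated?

S1, S2, S4, S5, S10

S1: not dominated (best vCPUs).
S2: not dominated.
S3: dominated by S10 (network 24≥24, price 87.50≤104.97, memory 252≥210, vCPUs 58≥4).
S4: not dominated (best price).
S5: not dominated.
S6: dominated by S4 (network 19≥2, price 24.59≤62.70, memory 158≥79, vCPUs 39≥15).
S7: dominated by S2 (network 12≥1, price 69.35≤93.36, memory 173≥120, vCPUs 62≥48).
S8: dominated by S10 (network 24≥13, price 87.50≤111.03, memory 252≥214, vCPUs 58≥47).
S9: dominated by S2 (network 12≥7, price 69.35≤77.30, memory 173≥159, vCPUs 62≥61).
S10: not dominated (best memory).
S11: dominated by S10 (network 24≥19, price 87.50≤112.40, memory 252≥19, vCPUs 58≥57).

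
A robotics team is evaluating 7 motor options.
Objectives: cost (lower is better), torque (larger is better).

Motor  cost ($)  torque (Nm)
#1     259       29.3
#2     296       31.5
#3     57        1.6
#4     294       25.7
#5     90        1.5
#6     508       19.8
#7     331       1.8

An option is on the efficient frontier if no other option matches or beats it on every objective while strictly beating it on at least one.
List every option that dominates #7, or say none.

#1, #2, #4

#1: cost 259≤331, torque 29.3≥1.8 — dominates #7.
#2: cost 296≤331, torque 31.5≥1.8 — dominates #7.
#4: cost 294≤331, torque 25.7≥1.8 — dominates #7.
Others (#3, #5, #6) are each worse than #7 on at least one objective.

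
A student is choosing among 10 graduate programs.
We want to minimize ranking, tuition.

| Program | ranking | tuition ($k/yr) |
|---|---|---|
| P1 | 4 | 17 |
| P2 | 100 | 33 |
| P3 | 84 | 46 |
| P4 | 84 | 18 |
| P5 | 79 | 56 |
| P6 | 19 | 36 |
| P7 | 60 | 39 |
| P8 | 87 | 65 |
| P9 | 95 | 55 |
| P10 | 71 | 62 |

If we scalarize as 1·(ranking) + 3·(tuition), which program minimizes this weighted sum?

P1

P1: 1·4 + 3·17 = 55
P2: 1·100 + 3·33 = 199
P3: 1·84 + 3·46 = 222
P4: 1·84 + 3·18 = 138
P5: 1·79 + 3·56 = 247
P6: 1·19 + 3·36 = 127
P7: 1·60 + 3·39 = 177
P8: 1·87 + 3·65 = 282
P9: 1·95 + 3·55 = 260
P10: 1·71 + 3·62 = 257
Lowest: P1 at 55.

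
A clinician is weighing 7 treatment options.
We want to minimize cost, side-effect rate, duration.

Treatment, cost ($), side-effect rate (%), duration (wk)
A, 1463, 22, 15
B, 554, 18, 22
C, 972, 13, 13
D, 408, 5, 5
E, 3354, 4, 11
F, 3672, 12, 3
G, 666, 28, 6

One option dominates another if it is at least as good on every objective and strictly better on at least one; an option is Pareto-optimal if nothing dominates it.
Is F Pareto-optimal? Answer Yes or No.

Yes

A: worse on side-effect rate (22 vs 12).
B: worse on side-effect rate (18 vs 12).
C: worse on side-effect rate (13 vs 12).
D: worse on duration (5 vs 3).
E: worse on duration (11 vs 3).
G: worse on side-effect rate (28 vs 12).
No option is at least as good as F on every objective and strictly better on one.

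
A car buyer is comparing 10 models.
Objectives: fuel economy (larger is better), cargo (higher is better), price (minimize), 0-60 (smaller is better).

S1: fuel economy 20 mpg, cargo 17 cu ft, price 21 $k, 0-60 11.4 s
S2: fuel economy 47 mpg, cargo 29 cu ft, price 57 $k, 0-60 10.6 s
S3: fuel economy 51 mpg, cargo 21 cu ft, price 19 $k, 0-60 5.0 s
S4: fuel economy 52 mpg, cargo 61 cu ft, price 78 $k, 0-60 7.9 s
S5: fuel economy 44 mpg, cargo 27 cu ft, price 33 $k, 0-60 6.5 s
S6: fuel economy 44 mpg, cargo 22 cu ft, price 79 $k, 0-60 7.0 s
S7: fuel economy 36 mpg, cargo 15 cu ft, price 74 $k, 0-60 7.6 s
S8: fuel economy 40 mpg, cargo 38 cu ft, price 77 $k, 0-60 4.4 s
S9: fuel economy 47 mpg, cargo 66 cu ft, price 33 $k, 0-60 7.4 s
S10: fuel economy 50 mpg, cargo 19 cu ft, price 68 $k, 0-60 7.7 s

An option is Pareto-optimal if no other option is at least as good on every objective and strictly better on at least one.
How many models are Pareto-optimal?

5

S1: dominated by S3 (fuel economy 51≥20, cargo 21≥17, price 19≤21, 0-60 5.0≤11.4).
S2: dominated by S9 (fuel economy 47≥47, cargo 66≥29, price 33≤57, 0-60 7.4≤10.6).
S3: not dominated (best price).
S4: not dominated (best fuel economy).
S5: not dominated.
S6: dominated by S5 (fuel economy 44≥44, cargo 27≥22, price 33≤79, 0-60 6.5≤7.0).
S7: dominated by S3 (fuel economy 51≥36, cargo 21≥15, price 19≤74, 0-60 5.0≤7.6).
S8: not dominated (best 0-60).
S9: not dominated (best cargo).
S10: dominated by S3 (fuel economy 51≥50, cargo 21≥19, price 19≤68, 0-60 5.0≤7.7).
Pareto-optimal: S3, S4, S5, S8, S9 → 5.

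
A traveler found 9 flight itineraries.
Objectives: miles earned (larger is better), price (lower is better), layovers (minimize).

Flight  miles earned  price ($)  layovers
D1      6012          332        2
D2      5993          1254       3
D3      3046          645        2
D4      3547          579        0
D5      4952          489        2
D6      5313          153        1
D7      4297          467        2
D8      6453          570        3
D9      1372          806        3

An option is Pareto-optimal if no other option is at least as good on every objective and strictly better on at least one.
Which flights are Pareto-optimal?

D1, D4, D6, D8

D1: not dominated.
D2: dominated by D1 (miles earned 6012≥5993, price 332≤1254, layovers 2≤3).
D3: dominated by D1 (miles earned 6012≥3046, price 332≤645, layovers 2≤2).
D4: not dominated (best layovers).
D5: dominated by D1 (miles earned 6012≥4952, price 332≤489, layovers 2≤2).
D6: not dominated (best price).
D7: dominated by D1 (miles earned 6012≥4297, price 332≤467, layovers 2≤2).
D8: not dominated (best miles earned).
D9: dominated by D1 (miles earned 6012≥1372, price 332≤806, layovers 2≤3).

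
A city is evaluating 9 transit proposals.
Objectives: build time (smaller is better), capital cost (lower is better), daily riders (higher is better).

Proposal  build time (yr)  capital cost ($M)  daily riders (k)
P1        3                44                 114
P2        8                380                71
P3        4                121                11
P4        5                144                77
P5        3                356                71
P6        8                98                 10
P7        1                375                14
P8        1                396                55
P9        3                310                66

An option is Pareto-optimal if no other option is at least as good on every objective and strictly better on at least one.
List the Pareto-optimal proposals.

P1: not dominated (best capital cost).
P2: dominated by P1 (build time 3≤8, capital cost 44≤380, daily riders 114≥71).
P3: dominated by P1 (build time 3≤4, capital cost 44≤121, daily riders 114≥11).
P4: dominated by P1 (build time 3≤5, capital cost 44≤144, daily riders 114≥77).
P5: dominated by P1 (build time 3≤3, capital cost 44≤356, daily riders 114≥71).
P6: dominated by P1 (build time 3≤8, capital cost 44≤98, daily riders 114≥10).
P7: not dominated.
P8: not dominated.
P9: dominated by P1 (build time 3≤3, capital cost 44≤310, daily riders 114≥66).

P1, P7, P8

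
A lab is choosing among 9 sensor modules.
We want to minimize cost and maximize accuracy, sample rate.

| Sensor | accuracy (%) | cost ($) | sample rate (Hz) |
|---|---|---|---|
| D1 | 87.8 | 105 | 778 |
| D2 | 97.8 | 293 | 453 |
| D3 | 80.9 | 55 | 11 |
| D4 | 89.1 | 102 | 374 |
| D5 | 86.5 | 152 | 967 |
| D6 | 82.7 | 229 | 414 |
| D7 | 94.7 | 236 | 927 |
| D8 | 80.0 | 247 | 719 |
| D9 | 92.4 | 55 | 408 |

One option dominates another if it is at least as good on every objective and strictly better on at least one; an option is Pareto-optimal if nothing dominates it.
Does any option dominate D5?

No

D1: worse on sample rate (778 vs 967).
D2: worse on cost (293 vs 152).
D3: worse on accuracy (80.9 vs 86.5).
D4: worse on sample rate (374 vs 967).
D6: worse on accuracy (82.7 vs 86.5).
D7: worse on cost (236 vs 152).
D8: worse on accuracy (80.0 vs 86.5).
D9: worse on sample rate (408 vs 967).
No option is at least as good as D5 on every objective and strictly better on one.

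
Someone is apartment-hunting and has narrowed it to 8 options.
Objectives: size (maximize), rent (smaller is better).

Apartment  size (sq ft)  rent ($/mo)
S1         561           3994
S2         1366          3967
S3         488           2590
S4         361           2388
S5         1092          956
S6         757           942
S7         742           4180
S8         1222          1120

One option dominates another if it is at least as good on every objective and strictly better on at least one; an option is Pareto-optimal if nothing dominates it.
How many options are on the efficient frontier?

S1: dominated by S2 (size 1366≥561, rent 3967≤3994).
S2: not dominated (best size).
S3: dominated by S5 (size 1092≥488, rent 956≤2590).
S4: dominated by S5 (size 1092≥361, rent 956≤2388).
S5: not dominated.
S6: not dominated (best rent).
S7: dominated by S2 (size 1366≥742, rent 3967≤4180).
S8: not dominated.
Pareto-optimal: S2, S5, S6, S8 → 4.

4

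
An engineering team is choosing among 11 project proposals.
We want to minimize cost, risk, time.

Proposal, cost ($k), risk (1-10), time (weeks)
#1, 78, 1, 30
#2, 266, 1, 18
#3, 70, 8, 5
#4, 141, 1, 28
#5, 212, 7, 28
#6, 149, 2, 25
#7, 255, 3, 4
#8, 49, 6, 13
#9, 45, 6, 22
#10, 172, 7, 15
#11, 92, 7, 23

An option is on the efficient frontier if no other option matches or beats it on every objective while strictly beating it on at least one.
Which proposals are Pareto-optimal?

#1, #2, #3, #4, #6, #7, #8, #9

#1: not dominated.
#2: not dominated.
#3: not dominated.
#4: not dominated.
#5: dominated by #4 (cost 141≤212, risk 1≤7, time 28≤28).
#6: not dominated.
#7: not dominated (best time).
#8: not dominated.
#9: not dominated (best cost).
#10: dominated by #8 (cost 49≤172, risk 6≤7, time 13≤15).
#11: dominated by #8 (cost 49≤92, risk 6≤7, time 13≤23).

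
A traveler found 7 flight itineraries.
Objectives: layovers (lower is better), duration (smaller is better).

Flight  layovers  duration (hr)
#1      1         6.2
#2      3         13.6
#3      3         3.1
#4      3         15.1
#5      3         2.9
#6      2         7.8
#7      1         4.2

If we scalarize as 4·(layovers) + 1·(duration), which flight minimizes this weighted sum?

#1: 4·1 + 1·6.2 = 10.2
#2: 4·3 + 1·13.6 = 25.6
#3: 4·3 + 1·3.1 = 15.1
#4: 4·3 + 1·15.1 = 27.1
#5: 4·3 + 1·2.9 = 14.9
#6: 4·2 + 1·7.8 = 15.8
#7: 4·1 + 1·4.2 = 8.2
Lowest: #7 at 8.2.

#7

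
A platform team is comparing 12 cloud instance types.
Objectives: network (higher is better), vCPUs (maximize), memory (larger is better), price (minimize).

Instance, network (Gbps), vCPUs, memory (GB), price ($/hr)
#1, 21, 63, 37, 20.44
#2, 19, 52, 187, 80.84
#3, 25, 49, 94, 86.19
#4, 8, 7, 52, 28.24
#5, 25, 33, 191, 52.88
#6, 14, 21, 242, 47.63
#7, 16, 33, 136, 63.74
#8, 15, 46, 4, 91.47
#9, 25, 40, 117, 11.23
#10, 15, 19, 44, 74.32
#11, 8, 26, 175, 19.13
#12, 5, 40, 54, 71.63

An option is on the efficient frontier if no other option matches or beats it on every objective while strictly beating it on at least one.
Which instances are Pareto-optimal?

#1: not dominated (best vCPUs).
#2: not dominated.
#3: not dominated.
#4: dominated by #9 (network 25≥8, vCPUs 40≥7, memory 117≥52, price 11.23≤28.24).
#5: not dominated.
#6: not dominated (best memory).
#7: dominated by #5 (network 25≥16, vCPUs 33≥33, memory 191≥136, price 52.88≤63.74).
#8: dominated by #1 (network 21≥15, vCPUs 63≥46, memory 37≥4, price 20.44≤91.47).
#9: not dominated (best price).
#10: dominated by #5 (network 25≥15, vCPUs 33≥19, memory 191≥44, price 52.88≤74.32).
#11: not dominated.
#12: dominated by #9 (network 25≥5, vCPUs 40≥40, memory 117≥54, price 11.23≤71.63).

#1, #2, #3, #5, #6, #9, #11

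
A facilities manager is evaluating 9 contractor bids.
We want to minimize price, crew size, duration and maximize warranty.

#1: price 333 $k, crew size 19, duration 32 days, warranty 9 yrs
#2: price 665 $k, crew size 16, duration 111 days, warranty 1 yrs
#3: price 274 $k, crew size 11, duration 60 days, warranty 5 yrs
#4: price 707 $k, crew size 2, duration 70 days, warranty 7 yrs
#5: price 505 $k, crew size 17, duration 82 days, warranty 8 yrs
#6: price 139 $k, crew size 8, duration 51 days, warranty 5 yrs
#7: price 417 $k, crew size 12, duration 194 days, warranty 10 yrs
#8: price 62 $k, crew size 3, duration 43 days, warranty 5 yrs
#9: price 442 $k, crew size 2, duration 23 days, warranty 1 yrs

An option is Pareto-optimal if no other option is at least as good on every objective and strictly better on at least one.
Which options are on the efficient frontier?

#1: not dominated.
#2: dominated by #3 (price 274≤665, crew size 11≤16, duration 60≤111, warranty 5≥1).
#3: dominated by #6 (price 139≤274, crew size 8≤11, duration 51≤60, warranty 5≥5).
#4: not dominated.
#5: not dominated.
#6: dominated by #8 (price 62≤139, crew size 3≤8, duration 43≤51, warranty 5≥5).
#7: not dominated (best warranty).
#8: not dominated (best price).
#9: not dominated (best duration).

#1, #4, #5, #7, #8, #9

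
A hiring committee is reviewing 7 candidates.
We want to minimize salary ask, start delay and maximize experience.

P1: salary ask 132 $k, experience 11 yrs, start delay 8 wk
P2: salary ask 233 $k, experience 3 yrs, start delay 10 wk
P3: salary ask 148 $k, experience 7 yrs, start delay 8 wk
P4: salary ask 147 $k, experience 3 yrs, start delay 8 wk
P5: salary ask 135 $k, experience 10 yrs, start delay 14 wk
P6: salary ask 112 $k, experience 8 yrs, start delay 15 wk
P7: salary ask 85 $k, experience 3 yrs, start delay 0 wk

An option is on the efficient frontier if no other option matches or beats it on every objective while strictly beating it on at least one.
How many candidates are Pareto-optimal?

P1: not dominated (best experience).
P2: dominated by P1 (salary ask 132≤233, experience 11≥3, start delay 8≤10).
P3: dominated by P1 (salary ask 132≤148, experience 11≥7, start delay 8≤8).
P4: dominated by P1 (salary ask 132≤147, experience 11≥3, start delay 8≤8).
P5: dominated by P1 (salary ask 132≤135, experience 11≥10, start delay 8≤14).
P6: not dominated.
P7: not dominated (best salary ask).
Pareto-optimal: P1, P6, P7 → 3.

3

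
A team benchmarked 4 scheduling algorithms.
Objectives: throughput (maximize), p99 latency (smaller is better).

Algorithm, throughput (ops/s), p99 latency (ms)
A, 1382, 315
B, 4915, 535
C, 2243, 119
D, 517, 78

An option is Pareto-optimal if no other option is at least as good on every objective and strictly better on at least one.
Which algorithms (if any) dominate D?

A: worse on p99 latency (315 vs 78).
B: worse on p99 latency (535 vs 78).
C: worse on p99 latency (119 vs 78).
No option dominates D.

none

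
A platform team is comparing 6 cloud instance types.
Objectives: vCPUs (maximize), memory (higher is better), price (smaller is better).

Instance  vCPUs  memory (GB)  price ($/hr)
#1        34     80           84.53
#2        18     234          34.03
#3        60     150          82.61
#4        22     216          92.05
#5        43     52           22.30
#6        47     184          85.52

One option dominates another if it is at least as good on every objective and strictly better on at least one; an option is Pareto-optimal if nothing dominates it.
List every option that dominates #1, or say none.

#3: vCPUs 60≥34, memory 150≥80, price 82.61≤84.53 — dominates #1.
Others (#2, #4, #5, #6) are each worse than #1 on at least one objective.

#3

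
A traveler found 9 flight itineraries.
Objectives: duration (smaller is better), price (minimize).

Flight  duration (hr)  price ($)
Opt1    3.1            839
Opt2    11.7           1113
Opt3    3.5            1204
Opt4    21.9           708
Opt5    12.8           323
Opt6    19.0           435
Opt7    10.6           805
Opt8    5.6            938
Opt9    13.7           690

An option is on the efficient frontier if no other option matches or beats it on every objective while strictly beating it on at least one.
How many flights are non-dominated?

Opt1: not dominated (best duration).
Opt2: dominated by Opt1 (duration 3.1≤11.7, price 839≤1113).
Opt3: dominated by Opt1 (duration 3.1≤3.5, price 839≤1204).
Opt4: dominated by Opt5 (duration 12.8≤21.9, price 323≤708).
Opt5: not dominated (best price).
Opt6: dominated by Opt5 (duration 12.8≤19.0, price 323≤435).
Opt7: not dominated.
Opt8: dominated by Opt1 (duration 3.1≤5.6, price 839≤938).
Opt9: dominated by Opt5 (duration 12.8≤13.7, price 323≤690).
Pareto-optimal: Opt1, Opt5, Opt7 → 3.

3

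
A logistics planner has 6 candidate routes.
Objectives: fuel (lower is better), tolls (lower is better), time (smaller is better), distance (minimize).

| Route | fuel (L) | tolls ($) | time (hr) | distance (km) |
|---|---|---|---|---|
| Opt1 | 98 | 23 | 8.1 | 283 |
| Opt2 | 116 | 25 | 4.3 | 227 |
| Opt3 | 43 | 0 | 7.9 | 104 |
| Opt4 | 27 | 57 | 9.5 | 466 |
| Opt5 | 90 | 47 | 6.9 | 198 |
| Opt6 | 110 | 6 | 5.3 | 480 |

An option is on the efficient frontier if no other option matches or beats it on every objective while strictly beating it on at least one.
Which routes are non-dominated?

Opt1: dominated by Opt3 (fuel 43≤98, tolls 0≤23, time 7.9≤8.1, distance 104≤283).
Opt2: not dominated (best time).
Opt3: not dominated (best tolls).
Opt4: not dominated (best fuel).
Opt5: not dominated.
Opt6: not dominated.

Opt2, Opt3, Opt4, Opt5, Opt6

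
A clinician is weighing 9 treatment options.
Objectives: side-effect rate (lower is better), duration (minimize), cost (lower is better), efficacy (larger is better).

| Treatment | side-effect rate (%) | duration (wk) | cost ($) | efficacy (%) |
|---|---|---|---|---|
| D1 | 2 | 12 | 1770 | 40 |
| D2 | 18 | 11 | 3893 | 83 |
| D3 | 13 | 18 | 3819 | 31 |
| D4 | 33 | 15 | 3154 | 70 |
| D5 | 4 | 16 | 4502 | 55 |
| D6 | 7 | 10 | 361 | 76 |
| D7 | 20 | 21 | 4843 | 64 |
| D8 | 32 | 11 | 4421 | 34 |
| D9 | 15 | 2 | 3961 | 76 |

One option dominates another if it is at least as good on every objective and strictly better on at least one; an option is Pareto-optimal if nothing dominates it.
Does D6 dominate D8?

Yes

D6 vs D8: side-effect rate 7≤32, duration 10≤11, cost 361≤4421, efficacy 76≥34 — D6 is at least as good on every objective with at least one strict improvement.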